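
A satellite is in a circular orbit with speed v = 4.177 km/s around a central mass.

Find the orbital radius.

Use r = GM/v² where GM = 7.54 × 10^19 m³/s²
v = 4.177 km/s = 4177 m/s
GM = 7.54 × 10^19 m³/s²
v² = 1.74473 × 10^7 m²/s²
r = GM/v² = (7.54 × 10^19) / (1.74473 × 10^7) = 4.32158 × 10^12 m ≈ 4.322 Tm

Final answer: 4.322 Tm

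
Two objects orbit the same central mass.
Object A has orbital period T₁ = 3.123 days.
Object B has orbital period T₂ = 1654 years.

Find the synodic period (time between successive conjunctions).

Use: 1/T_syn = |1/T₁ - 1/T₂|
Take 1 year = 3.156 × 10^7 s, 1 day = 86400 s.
T₁ = 3.123 days = 269827 s
T₂ = 1654 years = 5.22002 × 10^10 s
1/T₁ = 3.70608 × 10^-6 s⁻¹
1/T₂ = 1.9157 × 10^-11 s⁻¹
|1/T₁ − 1/T₂| = 3.70606 × 10^-6 s⁻¹
T_syn = 1 / |1/T₁ − 1/T₂| = 269829 s ≈ 3.123 days

Final answer: T_syn = 3.123 days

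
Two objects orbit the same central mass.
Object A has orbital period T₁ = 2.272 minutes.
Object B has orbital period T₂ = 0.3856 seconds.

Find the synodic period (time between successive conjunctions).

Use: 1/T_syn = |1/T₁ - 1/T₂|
T₁ = 2.272 minutes = 136.32 s
T₂ = 0.3856 seconds
1/T₁ = 0.00733568 s⁻¹
1/T₂ = 2.59336 s⁻¹
|1/T₁ − 1/T₂| = 2.58603 s⁻¹
T_syn = 1 / |1/T₁ − 1/T₂| = 0.386694 s ≈ 0.3867 seconds

Final answer: T_syn = 0.3867 seconds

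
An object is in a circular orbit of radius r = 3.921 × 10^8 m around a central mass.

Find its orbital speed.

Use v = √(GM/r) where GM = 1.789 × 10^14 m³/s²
r = 3.921 × 10^8 m
GM = 1.789 × 10^14 m³/s²
GM/r = (1.789 × 10^14) / (3.921 × 10^8) = 456261 m²/s²
v = √(GM/r) = 675.471 m/s ≈ 675.5 m/s

Final answer: 675.5 m/s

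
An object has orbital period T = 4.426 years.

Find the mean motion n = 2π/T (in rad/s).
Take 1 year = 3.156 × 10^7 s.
T = 4.426 years = 1.39685 × 10^8 s
n = 2π / (1.39685 × 10^8 s) = 4.49812 × 10^-8 rad/s ≈ 4.498 × 10^-8 rad/s

Final answer: n = 4.498 × 10^-8 rad/s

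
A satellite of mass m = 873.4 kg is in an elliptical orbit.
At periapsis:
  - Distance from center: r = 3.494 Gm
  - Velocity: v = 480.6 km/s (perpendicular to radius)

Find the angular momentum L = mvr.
r = 3.494 Gm = 3.494 × 10^9 m
v = 480.6 km/s = 480600 m/s
vr = 480600 × 3.494 × 10^9 = 1.67922 × 10^15 m²/s
L = m × vr = 873.4 × 1.67922 × 10^15 = 1.46663 × 10^18 kg·m²/s ≈ 1.467 × 10^18 kg·m²/s

Final answer: L = 1.467 × 10^18 kg·m²/s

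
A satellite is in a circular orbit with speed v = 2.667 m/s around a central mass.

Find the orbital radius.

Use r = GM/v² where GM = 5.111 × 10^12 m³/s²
v = 2.667 m/s
GM = 5.111 × 10^12 m³/s²
v² = 7.11289 m²/s²
r = GM/v² = (5.111 × 10^12) / 7.11289 = 7.18555 × 10^11 m ≈ 7.186 × 10^11 m

Final answer: 7.186 × 10^11 m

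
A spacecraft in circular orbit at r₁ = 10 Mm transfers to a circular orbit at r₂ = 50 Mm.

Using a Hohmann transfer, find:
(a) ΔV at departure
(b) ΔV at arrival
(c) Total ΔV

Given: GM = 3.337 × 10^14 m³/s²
r₁ = 10 Mm = 1 × 10^7 m
r₂ = 50 Mm = 5 × 10^7 m
GM = 3.337 × 10^14 m³/s²
Transfer ellipse: a_t = (r₁ + r₂)/2 = 3 × 10^7 m
Circular speed at r₁: v₁ = √(GM/r₁) = 5776.68 m/s
Transfer speed at r₁ (periapsis): v₁ₜ = √(GM(2/r₁ − 1/a_t)) = 7457.66 m/s
(a) ΔV₁ = v₁ₜ − v₁ = 1680.98 m/s ≈ 1.681 km/s
Circular speed at r₂: v₂ = √(GM/r₂) = 2583.41 m/s
Transfer speed at r₂ (apoapsis): v₂ₜ = √(GM(2/r₂ − 1/a_t)) = 1491.53 m/s
(b) ΔV₂ = v₂ − v₂ₜ = 1091.88 m/s ≈ 1.092 km/s
(c) ΔV_total = ΔV₁ + ΔV₂ = 2772.86 m/s ≈ 2.773 km/s

Final answer:
(a) ΔV₁ = 1.681 km/s
(b) ΔV₂ = 1.092 km/s
(c) ΔV_total = 2.773 km/s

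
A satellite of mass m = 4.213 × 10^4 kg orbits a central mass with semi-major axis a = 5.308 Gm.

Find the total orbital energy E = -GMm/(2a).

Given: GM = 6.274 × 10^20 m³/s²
a = 5.308 Gm = 5.308 × 10^9 m
GM = 6.274 × 10^20 m³/s²
2a = 1.0616 × 10^10 m
GMm = 6.274 × 10^20 × 42130 = 2.64324 × 10^25 m³·kg/s²
E = −GMm/(2a) = -2.48986 × 10^15 J ≈ -2.49 PJ

Final answer: -2.49 PJ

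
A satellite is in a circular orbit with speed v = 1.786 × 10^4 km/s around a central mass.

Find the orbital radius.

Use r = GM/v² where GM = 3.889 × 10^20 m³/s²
v = 1.786 × 10^4 km/s = 1.786 × 10^7 m/s
GM = 3.889 × 10^20 m³/s²
v² = 3.1898 × 10^14 m²/s²
r = GM/v² = (3.889 × 10^20) / (3.1898 × 10^14) = 1.2192 × 10^6 m ≈ 1.219 Mm

Final answer: 1.219 Mm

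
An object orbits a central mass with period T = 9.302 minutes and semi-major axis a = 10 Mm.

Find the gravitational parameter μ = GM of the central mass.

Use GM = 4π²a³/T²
T = 9.302 minutes = 558.12 s
a = 10 Mm = 1 × 10^7 m
a³ = 1 × 10^21 m³
T² = 311498 s²
GM = 4π² × (1 × 10^21) / 311498 = 1.26737 × 10^17 m³/s²
GM ≈ 1.267 × 10^17 m³/s²

Final answer: GM = 1.267 × 10^17 m³/s²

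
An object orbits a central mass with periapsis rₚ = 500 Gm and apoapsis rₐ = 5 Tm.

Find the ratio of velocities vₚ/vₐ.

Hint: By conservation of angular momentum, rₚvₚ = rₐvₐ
rₚ = 500 Gm = 5 × 10^11 m
rₐ = 5 Tm = 5 × 10^12 m
rₚvₚ = rₐvₐ  ⇒  vₚ/vₐ = rₐ/rₚ
vₚ/vₐ = (5 × 10^12) / (5 × 10^11) = 10

Final answer: vₚ/vₐ = 10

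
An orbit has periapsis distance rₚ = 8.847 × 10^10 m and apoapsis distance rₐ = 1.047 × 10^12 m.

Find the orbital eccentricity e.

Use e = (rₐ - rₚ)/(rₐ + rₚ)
rₚ = 8.847 × 10^10 m
rₐ = 1.047 × 10^12 m
rₐ − rₚ = 9.5853 × 10^11 m
rₐ + rₚ = 1.13547 × 10^12 m
e = (rₐ − rₚ)/(rₐ + rₚ) = 0.84417

Final answer: e = 0.8442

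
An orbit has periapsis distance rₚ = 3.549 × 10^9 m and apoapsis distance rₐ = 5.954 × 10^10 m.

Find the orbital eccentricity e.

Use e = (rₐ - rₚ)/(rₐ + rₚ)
rₚ = 3.549 × 10^9 m
rₐ = 5.954 × 10^10 m
rₐ − rₚ = 5.5991 × 10^10 m
rₐ + rₚ = 6.3089 × 10^10 m
e = (rₐ − rₚ)/(rₐ + rₚ) = 0.887492

Final answer: e = 0.8875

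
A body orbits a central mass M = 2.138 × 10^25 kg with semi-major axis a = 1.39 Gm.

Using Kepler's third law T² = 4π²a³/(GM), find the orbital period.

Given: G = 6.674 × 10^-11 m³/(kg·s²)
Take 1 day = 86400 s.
M = 2.138 × 10^25 kg
GM = G × M = 6.674 × 10^-11 × 2.138 × 10^25 = 1.4269 × 10^15 m³/s²
a = 1.39 Gm = 1.39 × 10^9 m
a³ = 2.68562 × 10^27 m³
T = 2π √(a³/GM) = 2π √((2.68562 × 10^27) / (1.4269 × 10^15)) = 2π × 1.37191 × 10^6 s
T = 8.61996 × 10^6 s ≈ 99.77 days

Final answer: 99.77 days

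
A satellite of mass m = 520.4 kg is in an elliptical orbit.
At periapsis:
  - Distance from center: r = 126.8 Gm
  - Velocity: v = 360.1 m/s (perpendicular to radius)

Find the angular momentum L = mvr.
r = 126.8 Gm = 1.268 × 10^11 m
v = 360.1 m/s
vr = 360.1 × 1.268 × 10^11 = 4.56607 × 10^13 m²/s
L = m × vr = 520.4 × 4.56607 × 10^13 = 2.37618 × 10^16 kg·m²/s ≈ 2.376 × 10^16 kg·m²/s

Final answer: L = 2.376 × 10^16 kg·m²/s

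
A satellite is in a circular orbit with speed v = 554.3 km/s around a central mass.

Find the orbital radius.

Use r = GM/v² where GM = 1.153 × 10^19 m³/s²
v = 554.3 km/s = 554300 m/s
GM = 1.153 × 10^19 m³/s²
v² = 3.07248 × 10^11 m²/s²
r = GM/v² = (1.153 × 10^19) / (3.07248 × 10^11) = 3.75266 × 10^7 m ≈ 37.53 Mm

Final answer: 37.53 Mm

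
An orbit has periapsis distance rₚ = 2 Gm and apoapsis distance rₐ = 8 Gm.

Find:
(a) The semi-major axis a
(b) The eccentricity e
rₚ = 2 Gm = 2 × 10^9 m
rₐ = 8 Gm = 8 × 10^9 m
(a) a = (rₚ + rₐ)/2 = 5 × 10^9 m ≈ 5 Gm
(b) e = (rₐ − rₚ)/(rₐ + rₚ) = (6 × 10^9) / (1 × 10^10) = 0.6

Final answer:
(a) a = 5 Gm
(b) e = 0.6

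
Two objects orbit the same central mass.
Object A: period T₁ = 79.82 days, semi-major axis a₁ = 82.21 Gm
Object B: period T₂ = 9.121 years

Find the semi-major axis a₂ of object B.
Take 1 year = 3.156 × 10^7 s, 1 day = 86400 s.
T₁ = 79.82 days = 6.89645 × 10^6 s
T₂ = 9.121 years = 2.87859 × 10^8 s
a₁ = 82.21 Gm = 8.221 × 10^10 m
Kepler's third law: (T₂/T₁)² = (a₂/a₁)³  ⇒  a₂ = a₁ (T₂/T₁)^(2/3)
T₂/T₁ = 41.7401
(T₂/T₁)^(2/3) = 12.0329
a₂ = 8.221 × 10^10 m × 12.0329 = 9.89222 × 10^11 m ≈ 989.2 Gm

Final answer: a₂ = 989.2 Gm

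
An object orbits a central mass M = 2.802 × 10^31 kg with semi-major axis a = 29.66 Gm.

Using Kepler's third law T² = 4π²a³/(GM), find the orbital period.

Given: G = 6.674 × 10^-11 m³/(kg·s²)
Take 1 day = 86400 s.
M = 2.802 × 10^31 kg
GM = G × M = 6.674 × 10^-11 × 2.802 × 10^31 = 1.87005 × 10^21 m³/s²
a = 29.66 Gm = 2.966 × 10^10 m
a³ = 2.60924 × 10^31 m³
T = 2π √(a³/GM) = 2π √((2.60924 × 10^31) / (1.87005 × 10^21)) = 2π × 118122 s
T = 742180 s ≈ 8.59 days

Final answer: 8.59 days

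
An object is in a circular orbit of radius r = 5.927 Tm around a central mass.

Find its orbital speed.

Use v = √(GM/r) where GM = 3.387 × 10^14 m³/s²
r = 5.927 Tm = 5.927 × 10^12 m
GM = 3.387 × 10^14 m³/s²
GM/r = (3.387 × 10^14) / (5.927 × 10^12) = 57.1453 m²/s²
v = √(GM/r) = 7.55945 m/s ≈ 7.559 m/s

Final answer: 7.559 m/s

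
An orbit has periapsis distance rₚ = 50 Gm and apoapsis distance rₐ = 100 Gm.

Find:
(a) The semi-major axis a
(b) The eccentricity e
rₚ = 50 Gm = 5 × 10^10 m
rₐ = 100 Gm = 1 × 10^11 m
(a) a = (rₚ + rₐ)/2 = 7.5 × 10^10 m ≈ 75 Gm
(b) e = (rₐ − rₚ)/(rₐ + rₚ) = (5 × 10^10) / (1.5 × 10^11) = 0.333333

Final answer:
(a) a = 75 Gm
(b) e = 0.3333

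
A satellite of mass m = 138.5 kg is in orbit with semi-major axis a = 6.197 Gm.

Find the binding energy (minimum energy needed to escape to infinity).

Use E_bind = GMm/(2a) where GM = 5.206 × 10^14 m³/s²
a = 6.197 Gm = 6.197 × 10^9 m
GM = 5.206 × 10^14 m³/s²
m = 138.5 kg
GMm = 5.206 × 10^14 × 138.5 = 7.21031 × 10^16 m³·kg/s²
2a = 1.2394 × 10^10 m
E_bind = GMm/(2a) = 5.81758 × 10^6 J ≈ 5.818 MJ

Final answer: 5.818 MJ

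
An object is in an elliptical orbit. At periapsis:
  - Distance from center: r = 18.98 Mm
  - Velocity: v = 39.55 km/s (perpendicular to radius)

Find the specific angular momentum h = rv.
r = 18.98 Mm = 1.898 × 10^7 m
v = 39.55 km/s = 39550 m/s
h = rv = 1.898 × 10^7 × 39550 = 7.50659 × 10^11 m²/s ≈ 7.507 × 10^11 m²/s

Final answer: h = 7.507 × 10^11 m²/s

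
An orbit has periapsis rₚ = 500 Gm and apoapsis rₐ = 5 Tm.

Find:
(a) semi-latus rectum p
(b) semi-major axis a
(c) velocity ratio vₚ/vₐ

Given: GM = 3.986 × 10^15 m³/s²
rₚ = 500 Gm = 5 × 10^11 m
rₐ = 5 Tm = 5 × 10^12 m
GM = 3.986 × 10^15 m³/s²
a = (rₚ + rₐ)/2 = 2.75 × 10^12 m
e = (rₐ − rₚ)/(rₐ + rₚ) = (4.5 × 10^12) / (5.5 × 10^12) = 0.818182
(a) 1 − e² = 0.330579;  p = a(1 − e²) = 2.75 × 10^12 × 0.330579 = 9.09091 × 10^11 m ≈ 909.1 Gm
(b) a = 2.75 × 10^12 m ≈ 2.75 Tm
(c) vₚ/vₐ = rₐ/rₚ (angular momentum) = (5 × 10^12) / (5 × 10^11) = 10 ≈ 10

Final answer:
(a) semi-latus rectum p = 909.1 Gm
(b) semi-major axis a = 2.75 Tm
(c) velocity ratio vₚ/vₐ = 10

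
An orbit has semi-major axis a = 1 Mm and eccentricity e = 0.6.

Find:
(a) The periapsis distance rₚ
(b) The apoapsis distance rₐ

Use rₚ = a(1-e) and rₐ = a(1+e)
a = 1 Mm = 1 × 10^6 m
e = 0.6:  1 − e = 0.4,  1 + e = 1.6
(a) rₚ = a(1 − e) = 1 × 10^6 m × 0.4 = 400000 m ≈ 400 km
(b) rₐ = a(1 + e) = 1 × 10^6 m × 1.6 = 1.6 × 10^6 m ≈ 1.6 Mm

Final answer:
(a) rₚ = 400 km
(b) rₐ = 1.6 Mm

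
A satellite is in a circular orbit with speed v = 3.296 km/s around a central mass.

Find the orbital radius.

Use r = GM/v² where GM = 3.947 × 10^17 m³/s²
v = 3.296 km/s = 3296 m/s
GM = 3.947 × 10^17 m³/s²
v² = 1.08636 × 10^7 m²/s²
r = GM/v² = (3.947 × 10^17) / (1.08636 × 10^7) = 3.63323 × 10^10 m ≈ 36.33 Gm

Final answer: 36.33 Gm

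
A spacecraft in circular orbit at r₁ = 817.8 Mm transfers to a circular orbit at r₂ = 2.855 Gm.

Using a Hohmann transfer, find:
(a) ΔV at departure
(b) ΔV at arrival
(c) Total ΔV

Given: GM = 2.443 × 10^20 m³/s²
r₁ = 817.8 Mm = 8.178 × 10^8 m
r₂ = 2.855 Gm = 2.855 × 10^9 m
GM = 2.443 × 10^20 m³/s²
Transfer ellipse: a_t = (r₁ + r₂)/2 = 1.8364 × 10^9 m
Circular speed at r₁: v₁ = √(GM/r₁) = 546560 m/s
Transfer speed at r₁ (periapsis): v₁ₜ = √(GM(2/r₁ − 1/a_t)) = 681487 m/s
(a) ΔV₁ = v₁ₜ − v₁ = 134927 m/s ≈ 134.9 km/s
Circular speed at r₂: v₂ = √(GM/r₂) = 292522 m/s
Transfer speed at r₂ (apoapsis): v₂ₜ = √(GM(2/r₂ − 1/a_t)) = 195208 m/s
(b) ΔV₂ = v₂ − v₂ₜ = 97313.7 m/s ≈ 97.31 km/s
(c) ΔV_total = ΔV₁ + ΔV₂ = 232240 m/s ≈ 232.2 km/s

Final answer:
(a) ΔV₁ = 134.9 km/s
(b) ΔV₂ = 97.31 km/s
(c) ΔV_total = 232.2 km/s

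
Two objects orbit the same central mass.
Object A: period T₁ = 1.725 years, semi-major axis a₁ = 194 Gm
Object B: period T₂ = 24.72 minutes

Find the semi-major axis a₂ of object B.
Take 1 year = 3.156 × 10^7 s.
T₁ = 1.725 years = 5.4441 × 10^7 s
T₂ = 24.72 minutes = 1483.2 s
a₁ = 194 Gm = 1.94 × 10^11 m
Kepler's third law: (T₂/T₁)² = (a₂/a₁)³  ⇒  a₂ = a₁ (T₂/T₁)^(2/3)
T₂/T₁ = 2.72442 × 10^-5
(T₂/T₁)^(2/3) = 0.000905418
a₂ = 1.94 × 10^11 m × 0.000905418 = 1.75651 × 10^8 m ≈ 175.7 Mm

Final answer: a₂ = 175.7 Mm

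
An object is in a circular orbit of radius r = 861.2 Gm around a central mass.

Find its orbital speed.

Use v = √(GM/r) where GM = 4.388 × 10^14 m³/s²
r = 861.2 Gm = 8.612 × 10^11 m
GM = 4.388 × 10^14 m³/s²
GM/r = (4.388 × 10^14) / (8.612 × 10^11) = 509.522 m²/s²
v = √(GM/r) = 22.5726 m/s ≈ 22.57 m/s

Final answer: 22.57 m/s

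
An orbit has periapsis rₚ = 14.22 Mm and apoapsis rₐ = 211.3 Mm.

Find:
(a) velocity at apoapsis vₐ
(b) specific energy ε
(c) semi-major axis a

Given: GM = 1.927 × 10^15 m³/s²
rₚ = 14.22 Mm = 1.422 × 10^7 m
rₐ = 211.3 Mm = 2.113 × 10^8 m
GM = 1.927 × 10^15 m³/s²
a = (rₚ + rₐ)/2 = 1.1276 × 10^8 m
e = (rₐ − rₚ)/(rₐ + rₚ) = (1.9708 × 10^8) / (2.2552 × 10^8) = 0.873891
(a) vₐ² = GM (2/rₐ − 1/a) = 1.927 × 10^15 × (9.46522 × 10^-9 − 8.86839 × 10^-9) = 1.15008 × 10^6 m²/s²;  vₐ = 1072.42 m/s ≈ 1.072 km/s
(b) 2a = 2.2552 × 10^8 m;  ε = −GM/(2a) = -8.5447 × 10^6 J/kg ≈ -8.545 MJ/kg
(c) a = 1.1276 × 10^8 m ≈ 112.8 Mm

Final answer:
(a) velocity at apoapsis vₐ = 1.072 km/s
(b) specific energy ε = -8.545 MJ/kg
(c) semi-major axis a = 112.8 Mm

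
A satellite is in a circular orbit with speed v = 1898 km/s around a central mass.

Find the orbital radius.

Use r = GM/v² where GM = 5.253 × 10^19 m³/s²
v = 1898 km/s = 1.898 × 10^6 m/s
GM = 5.253 × 10^19 m³/s²
v² = 3.6024 × 10^12 m²/s²
r = GM/v² = (5.253 × 10^19) / (3.6024 × 10^12) = 1.45819 × 10^7 m ≈ 14.58 Mm

Final answer: 14.58 Mm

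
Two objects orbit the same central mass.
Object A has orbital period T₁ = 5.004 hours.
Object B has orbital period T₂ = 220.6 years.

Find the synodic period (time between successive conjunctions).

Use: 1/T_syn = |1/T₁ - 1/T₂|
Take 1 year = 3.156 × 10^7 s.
T₁ = 5.004 hours = 18014.4 s
T₂ = 220.6 years = 6.96214 × 10^9 s
1/T₁ = 5.55111 × 10^-5 s⁻¹
1/T₂ = 1.43634 × 10^-10 s⁻¹
|1/T₁ − 1/T₂| = 5.5511 × 10^-5 s⁻¹
T_syn = 1 / |1/T₁ − 1/T₂| = 18014.4 s ≈ 5.004 hours

Final answer: T_syn = 5.004 hours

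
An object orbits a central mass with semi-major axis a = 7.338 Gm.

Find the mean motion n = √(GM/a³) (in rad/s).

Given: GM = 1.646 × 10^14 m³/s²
a = 7.338 Gm = 7.338 × 10^9 m
GM = 1.646 × 10^14 m³/s²
a³ = 3.95124 × 10^29 m³
GM/a³ = (1.646 × 10^14) / (3.95124 × 10^29) = 4.16578 × 10^-16 s⁻²
n = √(GM/a³) = 2.04103 × 10^-8 rad/s ≈ 2.041 × 10^-8 rad/s

Final answer: n = 2.041 × 10^-8 rad/s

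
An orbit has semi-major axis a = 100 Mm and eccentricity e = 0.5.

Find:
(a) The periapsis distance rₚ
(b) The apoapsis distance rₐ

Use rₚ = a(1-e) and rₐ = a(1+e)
a = 100 Mm = 1 × 10^8 m
e = 0.5:  1 − e = 0.5,  1 + e = 1.5
(a) rₚ = a(1 − e) = 1 × 10^8 m × 0.5 = 5 × 10^7 m ≈ 50 Mm
(b) rₐ = a(1 + e) = 1 × 10^8 m × 1.5 = 1.5 × 10^8 m ≈ 150 Mm

Final answer:
(a) rₚ = 50 Mm
(b) rₐ = 150 Mm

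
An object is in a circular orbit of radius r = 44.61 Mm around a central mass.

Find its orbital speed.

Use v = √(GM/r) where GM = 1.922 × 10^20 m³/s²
r = 44.61 Mm = 4.461 × 10^7 m
GM = 1.922 × 10^20 m³/s²
GM/r = (1.922 × 10^20) / (4.461 × 10^7) = 4.30845 × 10^12 m²/s²
v = √(GM/r) = 2.07568 × 10^6 m/s ≈ 2076 km/s

Final answer: 2076 km/s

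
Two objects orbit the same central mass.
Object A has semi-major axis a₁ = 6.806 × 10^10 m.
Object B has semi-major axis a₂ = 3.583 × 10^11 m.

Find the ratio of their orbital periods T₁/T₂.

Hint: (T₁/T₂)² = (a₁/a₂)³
a₁ = 6.806 × 10^10 m
a₂ = 3.583 × 10^11 m
a₁/a₂ = 0.189953
T₁/T₂ = (a₁/a₂)^(3/2) = (0.189953)^1.5 = 0.0827881

Final answer: T₁/T₂ = 0.08279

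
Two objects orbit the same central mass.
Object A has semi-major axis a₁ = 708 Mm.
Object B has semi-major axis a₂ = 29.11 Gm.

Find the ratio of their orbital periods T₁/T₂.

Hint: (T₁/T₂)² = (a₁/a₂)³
a₁ = 708 Mm = 7.08 × 10^8 m
a₂ = 29.11 Gm = 2.911 × 10^10 m
a₁/a₂ = 0.0243215
T₁/T₂ = (a₁/a₂)^(3/2) = (0.0243215)^1.5 = 0.00379303

Final answer: T₁/T₂ = 0.003793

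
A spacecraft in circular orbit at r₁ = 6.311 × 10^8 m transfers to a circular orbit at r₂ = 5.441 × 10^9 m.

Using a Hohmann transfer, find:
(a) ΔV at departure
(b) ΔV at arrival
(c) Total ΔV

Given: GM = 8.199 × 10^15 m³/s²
r₁ = 6.311 × 10^8 m
r₂ = 5.441 × 10^9 m
GM = 8.199 × 10^15 m³/s²
Transfer ellipse: a_t = (r₁ + r₂)/2 = 3.03605 × 10^9 m
Circular speed at r₁: v₁ = √(GM/r₁) = 3604.39 m/s
Transfer speed at r₁ (periapsis): v₁ₜ = √(GM(2/r₁ − 1/a_t)) = 4825.21 m/s
(a) ΔV₁ = v₁ₜ − v₁ = 1220.82 m/s ≈ 1.221 km/s
Circular speed at r₂: v₂ = √(GM/r₂) = 1227.56 m/s
Transfer speed at r₂ (apoapsis): v₂ₜ = √(GM(2/r₂ − 1/a_t)) = 559.675 m/s
(b) ΔV₂ = v₂ − v₂ₜ = 667.881 m/s ≈ 667.9 m/s
(c) ΔV_total = ΔV₁ + ΔV₂ = 1888.7 m/s ≈ 1.889 km/s

Final answer:
(a) ΔV₁ = 1.221 km/s
(b) ΔV₂ = 667.9 m/s
(c) ΔV_total = 1.889 km/s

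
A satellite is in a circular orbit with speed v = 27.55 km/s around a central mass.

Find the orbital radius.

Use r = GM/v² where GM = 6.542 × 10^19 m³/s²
v = 27.55 km/s = 27550 m/s
GM = 6.542 × 10^19 m³/s²
v² = 7.59002 × 10^8 m²/s²
r = GM/v² = (6.542 × 10^19) / (7.59002 × 10^8) = 8.61921 × 10^10 m ≈ 8.619 × 10^10 m

Final answer: 8.619 × 10^10 m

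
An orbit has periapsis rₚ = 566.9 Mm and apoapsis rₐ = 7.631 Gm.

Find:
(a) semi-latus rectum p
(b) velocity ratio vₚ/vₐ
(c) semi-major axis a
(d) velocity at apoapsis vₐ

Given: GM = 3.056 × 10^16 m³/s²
rₚ = 566.9 Mm = 5.669 × 10^8 m
rₐ = 7.631 Gm = 7.631 × 10^9 m
GM = 3.056 × 10^16 m³/s²
a = (rₚ + rₐ)/2 = 4.09895 × 10^9 m
e = (rₐ − rₚ)/(rₐ + rₚ) = (7.0641 × 10^9) / (8.1979 × 10^9) = 0.861696
(a) 1 − e² = 0.25748;  p = a(1 − e²) = 4.09895 × 10^9 × 0.25748 = 1.0554 × 10^9 m ≈ 1.055 Gm
(b) vₚ/vₐ = rₐ/rₚ (angular momentum) = (7.631 × 10^9) / (5.669 × 10^8) = 13.4609 ≈ 13.46
(c) a = 4.09895 × 10^9 m ≈ 4.099 Gm
(d) vₐ² = GM (2/rₐ − 1/a) = 3.056 × 10^16 × (2.62089 × 10^-10 − 2.43965 × 10^-10) = 553867 m²/s²;  vₐ = 744.223 m/s ≈ 744.2 m/s

Final answer:
(a) semi-latus rectum p = 1.055 Gm
(b) velocity ratio vₚ/vₐ = 13.46
(c) semi-major axis a = 4.099 Gm
(d) velocity at apoapsis vₐ = 744.2 m/s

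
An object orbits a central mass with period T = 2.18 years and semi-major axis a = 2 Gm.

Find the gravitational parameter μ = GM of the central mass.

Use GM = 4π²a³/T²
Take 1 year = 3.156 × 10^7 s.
T = 2.18 years = 6.88008 × 10^7 s
a = 2 Gm = 2 × 10^9 m
a³ = 8 × 10^27 m³
T² = 4.73355 × 10^15 s²
GM = 4π² × (8 × 10^27) / (4.73355 × 10^15) = 6.6721 × 10^13 m³/s²
GM ≈ 6.672 × 10^13 m³/s²

Final answer: GM = 6.672 × 10^13 m³/s²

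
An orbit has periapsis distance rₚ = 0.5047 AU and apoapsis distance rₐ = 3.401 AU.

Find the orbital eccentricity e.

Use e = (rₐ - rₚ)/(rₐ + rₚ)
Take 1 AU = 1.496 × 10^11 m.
rₚ = 0.5047 AU = 7.55031 × 10^10 m
rₐ = 3.401 AU = 5.0879 × 10^11 m
rₐ − rₚ = 4.33286 × 10^11 m
rₐ + rₚ = 5.84293 × 10^11 m
e = (rₐ − rₚ)/(rₐ + rₚ) = 0.741557

Final answer: e = 0.7416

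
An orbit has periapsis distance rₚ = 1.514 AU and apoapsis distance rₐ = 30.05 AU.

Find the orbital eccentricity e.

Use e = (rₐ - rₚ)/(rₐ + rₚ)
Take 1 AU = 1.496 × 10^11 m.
rₚ = 1.514 AU = 2.26494 × 10^11 m
rₐ = 30.05 AU = 4.49548 × 10^12 m
rₐ − rₚ = 4.26899 × 10^12 m
rₐ + rₚ = 4.72197 × 10^12 m
e = (rₐ − rₚ)/(rₐ + rₚ) = 0.904068

Final answer: e = 0.9041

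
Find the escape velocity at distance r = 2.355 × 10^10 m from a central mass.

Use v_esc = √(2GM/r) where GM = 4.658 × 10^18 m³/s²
r = 2.355 × 10^10 m
GM = 4.658 × 10^18 m³/s²
2GM/r = 2 × (4.658 × 10^18) / (2.355 × 10^10) = 3.95584 × 10^8 m²/s²
v_esc = √(2GM/r) = 19889.3 m/s ≈ 19.89 km/s

Final answer: 19.89 km/s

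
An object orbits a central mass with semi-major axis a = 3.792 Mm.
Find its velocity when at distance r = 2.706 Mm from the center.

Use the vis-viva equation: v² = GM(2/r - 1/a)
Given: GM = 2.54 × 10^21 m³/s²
a = 3.792 Mm = 3.792 × 10^6 m
r = 2.706 Mm = 2.706 × 10^6 m
GM = 2.54 × 10^21 m³/s²
2/r − 1/a = 7.39098 × 10^-7 − 2.63713 × 10^-7 = 4.75385 × 10^-7 m⁻¹
v² = GM (2/r − 1/a) = 1.20748 × 10^15 m²/s²
v = 3.47488 × 10^7 m/s ≈ 3.475 × 10^4 km/s

Final answer: 3.475 × 10^4 km/s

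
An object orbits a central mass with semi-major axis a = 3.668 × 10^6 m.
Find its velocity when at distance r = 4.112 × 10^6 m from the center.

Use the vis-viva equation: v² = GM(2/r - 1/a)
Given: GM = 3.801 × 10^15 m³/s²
a = 3.668 × 10^6 m
r = 4.112 × 10^6 m
GM = 3.801 × 10^15 m³/s²
2/r − 1/a = 4.86381 × 10^-7 − 2.72628 × 10^-7 = 2.13753 × 10^-7 m⁻¹
v² = GM (2/r − 1/a) = 8.12476 × 10^8 m²/s²
v = 28504 m/s ≈ 28.5 km/s

Final answer: 28.5 km/s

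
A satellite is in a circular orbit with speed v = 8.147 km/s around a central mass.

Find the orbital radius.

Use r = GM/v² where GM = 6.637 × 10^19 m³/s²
v = 8.147 km/s = 8147 m/s
GM = 6.637 × 10^19 m³/s²
v² = 6.63736 × 10^7 m²/s²
r = GM/v² = (6.637 × 10^19) / (6.63736 × 10^7) = 9.99946 × 10^11 m ≈ 999.9 Gm

Final answer: 999.9 Gm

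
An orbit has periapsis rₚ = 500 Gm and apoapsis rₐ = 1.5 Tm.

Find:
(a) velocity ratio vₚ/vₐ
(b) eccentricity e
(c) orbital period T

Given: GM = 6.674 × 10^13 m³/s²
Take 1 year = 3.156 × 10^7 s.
rₚ = 500 Gm = 5 × 10^11 m
rₐ = 1.5 Tm = 1.5 × 10^12 m
GM = 6.674 × 10^13 m³/s²
a = (rₚ + rₐ)/2 = 1 × 10^12 m
e = (rₐ − rₚ)/(rₐ + rₚ) = (1 × 10^12) / (2 × 10^12) = 0.5
(a) vₚ/vₐ = rₐ/rₚ (angular momentum) = (1.5 × 10^12) / (5 × 10^11) = 3 ≈ 3
(b) e = 0.5 ≈ 0.5
(c) a³ = 1 × 10^36 m³;  T = 2π √(a³/GM) = 2π × 1.22407 × 10^11 s = 7.69107 × 10^11 s ≈ 2.437 × 10^4 years

Final answer:
(a) velocity ratio vₚ/vₐ = 3
(b) eccentricity e = 0.5
(c) orbital period T = 2.437 × 10^4 years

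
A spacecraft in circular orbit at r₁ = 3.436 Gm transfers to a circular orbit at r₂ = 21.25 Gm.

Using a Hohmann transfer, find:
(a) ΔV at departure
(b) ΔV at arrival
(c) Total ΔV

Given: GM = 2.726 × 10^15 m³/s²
r₁ = 3.436 Gm = 3.436 × 10^9 m
r₂ = 21.25 Gm = 2.125 × 10^10 m
GM = 2.726 × 10^15 m³/s²
Transfer ellipse: a_t = (r₁ + r₂)/2 = 1.2343 × 10^10 m
Circular speed at r₁: v₁ = √(GM/r₁) = 890.71 m/s
Transfer speed at r₁ (periapsis): v₁ₜ = √(GM(2/r₁ − 1/a_t)) = 1168.71 m/s
(a) ΔV₁ = v₁ₜ − v₁ = 277.996 m/s ≈ 278 m/s
Circular speed at r₂: v₂ = √(GM/r₂) = 358.165 m/s
Transfer speed at r₂ (apoapsis): v₂ₜ = √(GM(2/r₂ − 1/a_t)) = 188.973 m/s
(b) ΔV₂ = v₂ − v₂ₜ = 169.192 m/s ≈ 169.2 m/s
(c) ΔV_total = ΔV₁ + ΔV₂ = 447.189 m/s ≈ 447.2 m/s

Final answer:
(a) ΔV₁ = 278 m/s
(b) ΔV₂ = 169.2 m/s
(c) ΔV_total = 447.2 m/s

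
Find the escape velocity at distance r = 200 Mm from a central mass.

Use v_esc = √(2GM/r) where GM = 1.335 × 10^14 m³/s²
r = 200 Mm = 2 × 10^8 m
GM = 1.335 × 10^14 m³/s²
2GM/r = 2 × (1.335 × 10^14) / (2 × 10^8) = 1.335 × 10^6 m²/s²
v_esc = √(2GM/r) = 1155.42 m/s ≈ 1.155 km/s

Final answer: 1.155 km/s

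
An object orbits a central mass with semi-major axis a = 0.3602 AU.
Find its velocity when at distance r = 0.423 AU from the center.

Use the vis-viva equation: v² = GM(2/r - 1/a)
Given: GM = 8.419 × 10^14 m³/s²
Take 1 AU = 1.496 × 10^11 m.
a = 0.3602 AU = 5.38859 × 10^10 m
r = 0.423 AU = 6.32808 × 10^10 m
GM = 8.419 × 10^14 m³/s²
2/r − 1/a = 3.16052 × 10^-11 − 1.85577 × 10^-11 = 1.30474 × 10^-11 m⁻¹
v² = GM (2/r − 1/a) = 10984.6 m²/s²
v = 104.808 m/s ≈ 104.8 m/s

Final answer: 104.8 m/s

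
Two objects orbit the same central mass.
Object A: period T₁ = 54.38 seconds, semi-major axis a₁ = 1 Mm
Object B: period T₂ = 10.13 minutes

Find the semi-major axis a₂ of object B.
T₁ = 54.38 seconds
T₂ = 10.13 minutes = 607.8 s
a₁ = 1 Mm = 1 × 10^6 m
Kepler's third law: (T₂/T₁)² = (a₂/a₁)³  ⇒  a₂ = a₁ (T₂/T₁)^(2/3)
T₂/T₁ = 11.1769
(T₂/T₁)^(2/3) = 4.99898
a₂ = 1 × 10^6 m × 4.99898 = 4.99898 × 10^6 m ≈ 4.999 Mm

Final answer: a₂ = 4.999 Mm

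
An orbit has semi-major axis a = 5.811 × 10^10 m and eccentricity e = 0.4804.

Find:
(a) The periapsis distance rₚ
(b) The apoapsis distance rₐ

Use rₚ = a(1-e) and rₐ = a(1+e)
a = 5.811 × 10^10 m
e = 0.4804:  1 − e = 0.5196,  1 + e = 1.4804
(a) rₚ = a(1 − e) = 5.811 × 10^10 m × 0.5196 = 3.0194 × 10^10 m ≈ 3.019 × 10^10 m
(b) rₐ = a(1 + e) = 5.811 × 10^10 m × 1.4804 = 8.6026 × 10^10 m ≈ 8.603 × 10^10 m

Final answer:
(a) rₚ = 3.019 × 10^10 m
(b) rₐ = 8.603 × 10^10 m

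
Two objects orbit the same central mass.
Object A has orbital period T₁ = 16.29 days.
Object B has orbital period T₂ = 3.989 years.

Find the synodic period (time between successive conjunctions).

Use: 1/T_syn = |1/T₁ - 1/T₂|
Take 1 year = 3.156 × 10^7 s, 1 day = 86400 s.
T₁ = 16.29 days = 1.40746 × 10^6 s
T₂ = 3.989 years = 1.25893 × 10^8 s
1/T₁ = 7.10502 × 10^-7 s⁻¹
1/T₂ = 7.94326 × 10^-9 s⁻¹
|1/T₁ − 1/T₂| = 7.02559 × 10^-7 s⁻¹
T_syn = 1 / |1/T₁ − 1/T₂| = 1.42337 × 10^6 s ≈ 16.47 days

Final answer: T_syn = 16.47 days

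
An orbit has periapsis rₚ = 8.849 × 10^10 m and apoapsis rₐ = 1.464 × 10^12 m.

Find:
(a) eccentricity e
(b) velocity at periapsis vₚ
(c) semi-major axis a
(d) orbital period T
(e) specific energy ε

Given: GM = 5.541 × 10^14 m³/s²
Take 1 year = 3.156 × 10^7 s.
rₚ = 8.849 × 10^10 m
rₐ = 1.464 × 10^12 m
GM = 5.541 × 10^14 m³/s²
a = (rₚ + rₐ)/2 = 7.76245 × 10^11 m
e = (rₐ − rₚ)/(rₐ + rₚ) = (1.37551 × 10^12) / (1.55249 × 10^12) = 0.886002
(a) e = 0.886002 ≈ 0.886
(b) vₚ² = GM (2/rₚ − 1/a) = 5.541 × 10^14 × (2.26014 × 10^-11 − 1.28825 × 10^-12) = 11809.6 m²/s²;  vₚ = 108.672 m/s ≈ 108.7 m/s
(c) a = 7.76245 × 10^11 m ≈ 7.762 × 10^11 m
(d) a³ = 4.67731 × 10^35 m³;  T = 2π √(a³/GM) = 2π × 2.90539 × 10^10 s = 1.82551 × 10^11 s ≈ 5784 years
(e) 2a = 1.55249 × 10^12 m;  ε = −GM/(2a) = -356.911 J/kg ≈ -356.9 J/kg

Final answer:
(a) eccentricity e = 0.886
(b) velocity at periapsis vₚ = 108.7 m/s
(c) semi-major axis a = 7.762 × 10^11 m
(d) orbital period T = 5784 years
(e) specific energy ε = -356.9 J/kg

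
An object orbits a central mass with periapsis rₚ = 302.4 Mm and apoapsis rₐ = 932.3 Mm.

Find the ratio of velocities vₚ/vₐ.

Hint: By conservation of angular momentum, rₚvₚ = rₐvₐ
rₚ = 302.4 Mm = 3.024 × 10^8 m
rₐ = 932.3 Mm = 9.323 × 10^8 m
rₚvₚ = rₐvₐ  ⇒  vₚ/vₐ = rₐ/rₚ
vₚ/vₐ = (9.323 × 10^8) / (3.024 × 10^8) = 3.083

Final answer: vₚ/vₐ = 3.083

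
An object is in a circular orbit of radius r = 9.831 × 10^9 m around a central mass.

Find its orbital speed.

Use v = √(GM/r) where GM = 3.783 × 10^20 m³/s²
r = 9.831 × 10^9 m
GM = 3.783 × 10^20 m³/s²
GM/r = (3.783 × 10^20) / (9.831 × 10^9) = 3.84803 × 10^10 m²/s²
v = √(GM/r) = 196164 m/s ≈ 196.2 km/s

Final answer: 196.2 km/s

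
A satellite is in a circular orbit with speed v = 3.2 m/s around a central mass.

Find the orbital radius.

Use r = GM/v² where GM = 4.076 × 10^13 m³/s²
v = 3.2 m/s
GM = 4.076 × 10^13 m³/s²
v² = 10.24 m²/s²
r = GM/v² = (4.076 × 10^13) / 10.24 = 3.98047 × 10^12 m ≈ 3.98 × 10^12 m

Final answer: 3.98 × 10^12 m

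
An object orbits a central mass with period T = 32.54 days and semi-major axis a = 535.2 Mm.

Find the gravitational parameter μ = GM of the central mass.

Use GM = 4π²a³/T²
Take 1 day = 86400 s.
T = 32.54 days = 2.81146 × 10^6 s
a = 535.2 Mm = 5.352 × 10^8 m
a³ = 1.53302 × 10^26 m³
T² = 7.90428 × 10^12 s²
GM = 4π² × (1.53302 × 10^26) / (7.90428 × 10^12) = 7.65677 × 10^14 m³/s²
GM ≈ 7.657 × 10^14 m³/s²

Final answer: GM = 7.657 × 10^14 m³/s²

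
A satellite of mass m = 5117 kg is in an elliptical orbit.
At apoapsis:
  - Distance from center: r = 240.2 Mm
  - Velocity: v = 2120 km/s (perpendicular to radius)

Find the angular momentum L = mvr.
r = 240.2 Mm = 2.402 × 10^8 m
v = 2120 km/s = 2.12 × 10^6 m/s
vr = 2.12 × 10^6 × 2.402 × 10^8 = 5.09224 × 10^14 m²/s
L = m × vr = 5117 × 5.09224 × 10^14 = 2.6057 × 10^18 kg·m²/s ≈ 2.606 × 10^18 kg·m²/s

Final answer: L = 2.606 × 10^18 kg·m²/s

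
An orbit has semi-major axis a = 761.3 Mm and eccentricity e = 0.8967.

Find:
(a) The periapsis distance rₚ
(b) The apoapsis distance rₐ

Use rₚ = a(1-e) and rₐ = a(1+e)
a = 761.3 Mm = 7.613 × 10^8 m
e = 0.8967:  1 − e = 0.1033,  1 + e = 1.8967
(a) rₚ = a(1 − e) = 7.613 × 10^8 m × 0.1033 = 7.86423 × 10^7 m ≈ 78.64 Mm
(b) rₐ = a(1 + e) = 7.613 × 10^8 m × 1.8967 = 1.44396 × 10^9 m ≈ 1.444 Gm

Final answer:
(a) rₚ = 78.64 Mm
(b) rₐ = 1.444 Gm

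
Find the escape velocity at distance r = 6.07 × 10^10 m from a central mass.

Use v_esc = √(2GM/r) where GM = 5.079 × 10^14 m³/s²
r = 6.07 × 10^10 m
GM = 5.079 × 10^14 m³/s²
2GM/r = 2 × (5.079 × 10^14) / (6.07 × 10^10) = 16734.8 m²/s²
v_esc = √(2GM/r) = 129.363 m/s ≈ 129.4 m/s

Final answer: 129.4 m/s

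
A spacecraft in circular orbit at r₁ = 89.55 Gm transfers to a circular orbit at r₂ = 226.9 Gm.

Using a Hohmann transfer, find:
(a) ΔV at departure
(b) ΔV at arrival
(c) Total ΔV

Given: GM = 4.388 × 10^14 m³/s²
r₁ = 89.55 Gm = 8.955 × 10^10 m
r₂ = 226.9 Gm = 2.269 × 10^11 m
GM = 4.388 × 10^14 m³/s²
Transfer ellipse: a_t = (r₁ + r₂)/2 = 1.58225 × 10^11 m
Circular speed at r₁: v₁ = √(GM/r₁) = 70.0004 m/s
Transfer speed at r₁ (periapsis): v₁ₜ = √(GM(2/r₁ − 1/a_t)) = 83.8263 m/s
(a) ΔV₁ = v₁ₜ − v₁ = 13.8259 m/s ≈ 13.83 m/s
Circular speed at r₂: v₂ = √(GM/r₂) = 43.976 m/s
Transfer speed at r₂ (apoapsis): v₂ₜ = √(GM(2/r₂ − 1/a_t)) = 33.0835 m/s
(b) ΔV₂ = v₂ − v₂ₜ = 10.8925 m/s ≈ 10.89 m/s
(c) ΔV_total = ΔV₁ + ΔV₂ = 24.7184 m/s ≈ 24.72 m/s

Final answer:
(a) ΔV₁ = 13.83 m/s
(b) ΔV₂ = 10.89 m/s
(c) ΔV_total = 24.72 m/s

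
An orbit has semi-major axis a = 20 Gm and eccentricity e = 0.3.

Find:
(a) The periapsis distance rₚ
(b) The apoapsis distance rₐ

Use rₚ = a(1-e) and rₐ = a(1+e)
a = 20 Gm = 2 × 10^10 m
e = 0.3:  1 − e = 0.7,  1 + e = 1.3
(a) rₚ = a(1 − e) = 2 × 10^10 m × 0.7 = 1.4 × 10^10 m ≈ 14 Gm
(b) rₐ = a(1 + e) = 2 × 10^10 m × 1.3 = 2.6 × 10^10 m ≈ 26 Gm

Final answer:
(a) rₚ = 14 Gm
(b) rₐ = 26 Gm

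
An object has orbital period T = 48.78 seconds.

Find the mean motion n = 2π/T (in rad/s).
T = 48.78 seconds
n = 2π / 48.78 s = 0.128807 rad/s ≈ 0.1288 rad/s

Final answer: n = 0.1288 rad/s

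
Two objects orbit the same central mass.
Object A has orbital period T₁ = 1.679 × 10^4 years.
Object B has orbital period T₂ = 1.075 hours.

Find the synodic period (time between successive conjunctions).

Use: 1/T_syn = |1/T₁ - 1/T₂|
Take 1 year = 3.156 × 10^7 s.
T₁ = 1.679 × 10^4 years = 5.29892 × 10^11 s
T₂ = 1.075 hours = 3870 s
1/T₁ = 1.88718 × 10^-12 s⁻¹
1/T₂ = 0.000258398 s⁻¹
|1/T₁ − 1/T₂| = 0.000258398 s⁻¹
T_syn = 1 / |1/T₁ − 1/T₂| = 3870 s ≈ 1.075 hours

Final answer: T_syn = 1.075 hours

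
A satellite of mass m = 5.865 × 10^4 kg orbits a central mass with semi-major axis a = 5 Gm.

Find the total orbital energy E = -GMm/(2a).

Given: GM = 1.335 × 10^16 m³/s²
a = 5 Gm = 5 × 10^9 m
GM = 1.335 × 10^16 m³/s²
2a = 1 × 10^10 m
GMm = 1.335 × 10^16 × 58650 = 7.82978 × 10^20 m³·kg/s²
E = −GMm/(2a) = -7.82978 × 10^10 J ≈ -78.3 GJ

Final answer: -78.3 GJ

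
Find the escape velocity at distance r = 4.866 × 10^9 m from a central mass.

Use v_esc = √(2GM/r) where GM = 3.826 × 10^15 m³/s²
r = 4.866 × 10^9 m
GM = 3.826 × 10^15 m³/s²
2GM/r = 2 × (3.826 × 10^15) / (4.866 × 10^9) = 1.57254 × 10^6 m²/s²
v_esc = √(2GM/r) = 1254.01 m/s ≈ 1.254 km/s

Final answer: 1.254 km/s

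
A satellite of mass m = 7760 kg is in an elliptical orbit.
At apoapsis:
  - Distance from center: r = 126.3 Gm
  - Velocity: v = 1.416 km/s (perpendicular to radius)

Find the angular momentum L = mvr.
r = 126.3 Gm = 1.263 × 10^11 m
v = 1.416 km/s = 1416 m/s
vr = 1416 × 1.263 × 10^11 = 1.78841 × 10^14 m²/s
L = m × vr = 7760 × 1.78841 × 10^14 = 1.3878 × 10^18 kg·m²/s ≈ 1.388 × 10^18 kg·m²/s

Final answer: L = 1.388 × 10^18 kg·m²/s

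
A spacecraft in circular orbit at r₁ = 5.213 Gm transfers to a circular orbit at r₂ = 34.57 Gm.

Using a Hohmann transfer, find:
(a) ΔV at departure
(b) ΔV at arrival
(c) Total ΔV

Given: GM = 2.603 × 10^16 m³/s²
r₁ = 5.213 Gm = 5.213 × 10^9 m
r₂ = 34.57 Gm = 3.457 × 10^10 m
GM = 2.603 × 10^16 m³/s²
Transfer ellipse: a_t = (r₁ + r₂)/2 = 1.98915 × 10^10 m
Circular speed at r₁: v₁ = √(GM/r₁) = 2234.57 m/s
Transfer speed at r₁ (periapsis): v₁ₜ = √(GM(2/r₁ − 1/a_t)) = 2945.84 m/s
(a) ΔV₁ = v₁ₜ − v₁ = 711.274 m/s ≈ 711.3 m/s
Circular speed at r₂: v₂ = √(GM/r₂) = 867.736 m/s
Transfer speed at r₂ (apoapsis): v₂ₜ = √(GM(2/r₂ − 1/a_t)) = 444.219 m/s
(b) ΔV₂ = v₂ − v₂ₜ = 423.516 m/s ≈ 423.5 m/s
(c) ΔV_total = ΔV₁ + ΔV₂ = 1134.79 m/s ≈ 1.135 km/s

Final answer:
(a) ΔV₁ = 711.3 m/s
(b) ΔV₂ = 423.5 m/s
(c) ΔV_total = 1.135 km/s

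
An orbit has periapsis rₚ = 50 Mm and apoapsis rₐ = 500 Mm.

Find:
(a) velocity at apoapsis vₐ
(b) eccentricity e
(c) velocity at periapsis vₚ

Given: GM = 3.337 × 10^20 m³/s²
rₚ = 50 Mm = 5 × 10^7 m
rₐ = 500 Mm = 5 × 10^8 m
GM = 3.337 × 10^20 m³/s²
a = (rₚ + rₐ)/2 = 2.75 × 10^8 m
e = (rₐ − rₚ)/(rₐ + rₚ) = (4.5 × 10^8) / (5.5 × 10^8) = 0.818182
(a) vₐ² = GM (2/rₐ − 1/a) = 3.337 × 10^20 × (4 × 10^-9 − 3.63636 × 10^-9) = 1.21345 × 10^11 m²/s²;  vₐ = 348347 m/s ≈ 348.3 km/s
(b) e = 0.818182 ≈ 0.8182
(c) vₚ² = GM (2/rₚ − 1/a) = 3.337 × 10^20 × (4 × 10^-8 − 3.63636 × 10^-9) = 1.21345 × 10^13 m²/s²;  vₚ = 3.48347 × 10^6 m/s ≈ 3483 km/s

Final answer:
(a) velocity at apoapsis vₐ = 348.3 km/s
(b) eccentricity e = 0.8182
(c) velocity at periapsis vₚ = 3483 km/s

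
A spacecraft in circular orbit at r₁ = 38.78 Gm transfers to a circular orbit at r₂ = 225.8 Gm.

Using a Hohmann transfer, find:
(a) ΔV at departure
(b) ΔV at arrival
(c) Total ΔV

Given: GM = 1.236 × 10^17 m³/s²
r₁ = 38.78 Gm = 3.878 × 10^10 m
r₂ = 225.8 Gm = 2.258 × 10^11 m
GM = 1.236 × 10^17 m³/s²
Transfer ellipse: a_t = (r₁ + r₂)/2 = 1.3229 × 10^11 m
Circular speed at r₁: v₁ = √(GM/r₁) = 1785.28 m/s
Transfer speed at r₁ (periapsis): v₁ₜ = √(GM(2/r₁ − 1/a_t)) = 2332.4 m/s
(a) ΔV₁ = v₁ₜ − v₁ = 547.128 m/s ≈ 547.1 m/s
Circular speed at r₂: v₂ = √(GM/r₂) = 739.856 m/s
Transfer speed at r₂ (apoapsis): v₂ₜ = √(GM(2/r₂ − 1/a_t)) = 400.579 m/s
(b) ΔV₂ = v₂ − v₂ₜ = 339.278 m/s ≈ 339.3 m/s
(c) ΔV_total = ΔV₁ + ΔV₂ = 886.406 m/s ≈ 886.4 m/s

Final answer:
(a) ΔV₁ = 547.1 m/s
(b) ΔV₂ = 339.3 m/s
(c) ΔV_total = 886.4 m/s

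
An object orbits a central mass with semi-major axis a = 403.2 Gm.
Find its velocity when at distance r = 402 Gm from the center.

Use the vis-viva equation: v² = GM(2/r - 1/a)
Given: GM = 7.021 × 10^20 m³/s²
a = 403.2 Gm = 4.032 × 10^11 m
r = 402 Gm = 4.02 × 10^11 m
GM = 7.021 × 10^20 m³/s²
2/r − 1/a = 4.97512 × 10^-12 − 2.48016 × 10^-12 = 2.49497 × 10^-12 m⁻¹
v² = GM (2/r − 1/a) = 1.75172 × 10^9 m²/s²
v = 41853.5 m/s ≈ 41.85 km/s

Final answer: 41.85 km/s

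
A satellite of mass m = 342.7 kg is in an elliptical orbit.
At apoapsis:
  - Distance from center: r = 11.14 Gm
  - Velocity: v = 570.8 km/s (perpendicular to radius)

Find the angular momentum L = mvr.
r = 11.14 Gm = 1.114 × 10^10 m
v = 570.8 km/s = 570800 m/s
vr = 570800 × 1.114 × 10^10 = 6.35871 × 10^15 m²/s
L = m × vr = 342.7 × 6.35871 × 10^15 = 2.17913 × 10^18 kg·m²/s ≈ 2.179 × 10^18 kg·m²/s

Final answer: L = 2.179 × 10^18 kg·m²/s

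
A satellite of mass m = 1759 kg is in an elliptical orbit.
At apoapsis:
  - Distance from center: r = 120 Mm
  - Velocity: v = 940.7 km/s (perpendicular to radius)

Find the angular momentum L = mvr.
r = 120 Mm = 1.2 × 10^8 m
v = 940.7 km/s = 940700 m/s
vr = 940700 × 1.2 × 10^8 = 1.12884 × 10^14 m²/s
L = m × vr = 1759 × 1.12884 × 10^14 = 1.98563 × 10^17 kg·m²/s ≈ 1.986 × 10^17 kg·m²/s

Final answer: L = 1.986 × 10^17 kg·m²/s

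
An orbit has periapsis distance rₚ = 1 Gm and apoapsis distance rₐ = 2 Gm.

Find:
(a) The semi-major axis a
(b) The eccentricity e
rₚ = 1 Gm = 1 × 10^9 m
rₐ = 2 Gm = 2 × 10^9 m
(a) a = (rₚ + rₐ)/2 = 1.5 × 10^9 m ≈ 1.5 Gm
(b) e = (rₐ − rₚ)/(rₐ + rₚ) = (1 × 10^9) / (3 × 10^9) = 0.333333

Final answer:
(a) a = 1.5 Gm
(b) e = 0.3333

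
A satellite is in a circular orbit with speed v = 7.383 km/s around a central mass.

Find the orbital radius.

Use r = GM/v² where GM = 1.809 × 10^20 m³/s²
v = 7.383 km/s = 7383 m/s
GM = 1.809 × 10^20 m³/s²
v² = 5.45087 × 10^7 m²/s²
r = GM/v² = (1.809 × 10^20) / (5.45087 × 10^7) = 3.31874 × 10^12 m ≈ 3.319 × 10^12 m

Final answer: 3.319 × 10^12 m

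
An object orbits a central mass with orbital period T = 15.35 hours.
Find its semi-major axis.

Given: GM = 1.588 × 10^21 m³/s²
T = 15.35 hours = 55260 s
GM = 1.588 × 10^21 m³/s²
Kepler's third law: a³ = GM T² / (4π²)
T² = 3.05367 × 10^9 s²
a³ = (1.588 × 10^21) × (3.05367 × 10^9) / (4π²) = 1.22832 × 10^29 m³
a = (a³)^(1/3) = 4.97093 × 10^9 m ≈ 4.971 Gm

Final answer: 4.971 Gm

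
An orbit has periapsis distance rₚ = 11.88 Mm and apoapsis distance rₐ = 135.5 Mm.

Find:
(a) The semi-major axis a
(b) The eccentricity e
rₚ = 11.88 Mm = 1.188 × 10^7 m
rₐ = 135.5 Mm = 1.355 × 10^8 m
(a) a = (rₚ + rₐ)/2 = 7.369 × 10^7 m ≈ 73.69 Mm
(b) e = (rₐ − rₚ)/(rₐ + rₚ) = (1.2362 × 10^8) / (1.4738 × 10^8) = 0.838784

Final answer:
(a) a = 73.69 Mm
(b) e = 0.8388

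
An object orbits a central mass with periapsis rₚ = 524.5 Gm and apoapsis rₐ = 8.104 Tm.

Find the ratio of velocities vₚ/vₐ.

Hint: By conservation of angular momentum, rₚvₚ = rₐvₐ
rₚ = 524.5 Gm = 5.245 × 10^11 m
rₐ = 8.104 Tm = 8.104 × 10^12 m
rₚvₚ = rₐvₐ  ⇒  vₚ/vₐ = rₐ/rₚ
vₚ/vₐ = (8.104 × 10^12) / (5.245 × 10^11) = 15.4509

Final answer: vₚ/vₐ = 15.45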